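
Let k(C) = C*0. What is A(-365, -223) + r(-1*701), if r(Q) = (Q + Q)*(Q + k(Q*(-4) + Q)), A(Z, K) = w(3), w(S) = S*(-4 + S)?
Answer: 982799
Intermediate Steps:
A(Z, K) = -3 (A(Z, K) = 3*(-4 + 3) = 3*(-1) = -3)
k(C) = 0
r(Q) = 2*Q**2 (r(Q) = (Q + Q)*(Q + 0) = (2*Q)*Q = 2*Q**2)
A(-365, -223) + r(-1*701) = -3 + 2*(-1*701)**2 = -3 + 2*(-701)**2 = -3 + 2*491401 = -3 + 982802 = 982799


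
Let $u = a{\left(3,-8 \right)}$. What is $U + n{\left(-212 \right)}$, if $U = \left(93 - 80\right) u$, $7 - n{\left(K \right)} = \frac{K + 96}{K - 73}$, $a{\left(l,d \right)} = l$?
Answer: $\frac{12994}{285} \approx 45.593$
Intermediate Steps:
$u = 3$
$n{\left(K \right)} = 7 - \frac{96 + K}{-73 + K}$ ($n{\left(K \right)} = 7 - \frac{K + 96}{K - 73} = 7 - \frac{96 + K}{-73 + K}$)
$U = 39$ ($U = \left(93 - 80\right) 3 = 13 \cdot 3 = 39$)
$U + n{\left(-212 \right)} = 39 + \frac{-607 + 6 \left(-212\right)}{-73 - 212} = 39 + \frac{-607 - 1272}{-285} = 39 - - \frac{1879}{285} = 39 + \frac{1879}{285} = \frac{12994}{285}$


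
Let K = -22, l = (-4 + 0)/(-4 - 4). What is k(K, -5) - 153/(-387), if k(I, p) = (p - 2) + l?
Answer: -525/86 ≈ -6.1047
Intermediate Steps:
l = ½ (l = -4/(-8) = -4*(-⅛) = ½ ≈ 0.50000)
k(I, p) = -3/2 + p (k(I, p) = (p - 2) + ½ = (-2 + p) + ½ = -3/2 + p)
k(K, -5) - 153/(-387) = (-3/2 - 5) - 153/(-387) = -13/2 - 153*(-1/387) = -13/2 + 17/43 = -525/86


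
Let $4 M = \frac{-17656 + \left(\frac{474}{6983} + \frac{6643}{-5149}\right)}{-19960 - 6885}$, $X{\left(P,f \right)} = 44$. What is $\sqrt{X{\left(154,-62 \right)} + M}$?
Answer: $\frac{\sqrt{6583386664300234507634461}}{386089804646} \approx 6.6456$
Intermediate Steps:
$M = \frac{126974734559}{772179609292}$ ($M = \frac{\left(-17656 + \left(\frac{474}{6983} + \frac{6643}{-5149}\right)\right) \frac{1}{-19960 - 6885}}{4} = \frac{\left(-17656 + \left(474 \cdot \frac{1}{6983} + 6643 \left(- \frac{1}{5149}\right)\right)\right) \frac{1}{-26845}}{4} = \frac{\left(-17656 + \left(\frac{474}{6983} - \frac{6643}{5149}\right)\right) \left(- \frac{1}{26845}\right)}{4} = \frac{\left(-17656 - \frac{43947443}{35955467}\right) \left(- \frac{1}{26845}\right)}{4} = \frac{\left(- \frac{634873672795}{35955467}\right) \left(- \frac{1}{26845}\right)}{4} = \frac{1}{4} \cdot \frac{126974734559}{193044902323} = \frac{126974734559}{772179609292} \approx 0.16444$)
$\sqrt{X{\left(154,-62 \right)} + M} = \sqrt{44 + \frac{126974734559}{772179609292}} = \sqrt{\frac{34102877543407}{772179609292}} = \frac{\sqrt{6583386664300234507634461}}{386089804646}$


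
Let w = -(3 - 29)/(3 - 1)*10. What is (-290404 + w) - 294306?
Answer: -584580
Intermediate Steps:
w = 130 (w = -(-26)/2*10 = -1*(-13)*10 = 13*10 = 130)
(-290404 + w) - 294306 = (-290404 + 130) - 294306 = -290274 - 294306 = -584580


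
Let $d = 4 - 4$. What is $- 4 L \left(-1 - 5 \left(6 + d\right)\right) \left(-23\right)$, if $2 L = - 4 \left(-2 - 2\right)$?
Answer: $-22816$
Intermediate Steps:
$L = 8$ ($L = \frac{\left(-4\right) \left(-2 - 2\right)}{2} = \frac{\left(-4\right) \left(-4\right)}{2} = \frac{1}{2} \cdot 16 = 8$)
$d = 0$ ($d = 4 - 4 = 0$)
$- 4 L \left(-1 - 5 \left(6 + d\right)\right) \left(-23\right) = \left(-4\right) 8 \left(-1 - 5 \left(6 + 0\right)\right) \left(-23\right) = - 32 \left(-1 - 30\right) \left(-23\right) = - 32 \left(\left(-31\right) \left(-23\right)\right) = \left(-32\right) 713 = -22816$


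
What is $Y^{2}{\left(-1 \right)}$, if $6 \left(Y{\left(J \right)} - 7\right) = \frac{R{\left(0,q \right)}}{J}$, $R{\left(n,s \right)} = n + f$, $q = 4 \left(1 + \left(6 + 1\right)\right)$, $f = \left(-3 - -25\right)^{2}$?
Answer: $\frac{48841}{9} \approx 5426.8$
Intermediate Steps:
$f = 484$ ($f = \left(-3 + 25\right)^{2} = 22^{2} = 484$)
$q = 32$ ($q = 4 \left(1 + 7\right) = 4 \cdot 8 = 32$)
$R{\left(n,s \right)} = 484 + n$ ($R{\left(n,s \right)} = n + 484 = 484 + n$)
$Y{\left(J \right)} = 7 + \frac{242}{3 J}$ ($Y{\left(J \right)} = 7 + \frac{\left(484 + 0\right) \frac{1}{J}}{6} = 7 + \frac{484 \frac{1}{J}}{6} = 7 + \frac{242}{3 J}$)
$Y^{2}{\left(-1 \right)} = \left(7 + \frac{242}{3 \left(-1\right)}\right)^{2} = \left(7 + \frac{242}{3} \left(-1\right)\right)^{2} = \left(7 - \frac{242}{3}\right)^{2} = \left(- \frac{221}{3}\right)^{2} = \frac{48841}{9}$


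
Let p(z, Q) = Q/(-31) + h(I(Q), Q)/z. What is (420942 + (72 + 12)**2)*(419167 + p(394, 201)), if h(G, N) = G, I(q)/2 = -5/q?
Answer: 73404862350780322/409169 ≈ 1.7940e+11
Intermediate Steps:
I(q) = -10/q (I(q) = 2*(-5/q) = -10/q)
p(z, Q) = -Q/31 - 10/(Q*z) (p(z, Q) = Q/(-31) + (-10/Q)/z = Q*(-1/31) - 10/(Q*z) = -Q/31 - 10/(Q*z))
(420942 + (72 + 12)**2)*(419167 + p(394, 201)) = (420942 + (72 + 12)**2)*(419167 + (-1/31*201 - 10/(201*394))) = (420942 + 84**2)*(419167 + (-201/31 - 10*1/201*1/394)) = (420942 + 7056)*(419167 + (-201/31 - 5/39597)) = 427998*(419167 - 7959152/1227507) = 427998*(514522467517/1227507) = 73404862350780322/409169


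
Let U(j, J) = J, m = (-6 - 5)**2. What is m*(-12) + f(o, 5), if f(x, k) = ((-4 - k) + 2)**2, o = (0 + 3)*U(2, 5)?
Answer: -1403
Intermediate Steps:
m = 121 (m = (-11)**2 = 121)
o = 15 (o = (0 + 3)*5 = 3*5 = 15)
f(x, k) = (-2 - k)**2
m*(-12) + f(o, 5) = 121*(-12) + (2 + 5)**2 = -1452 + 7**2 = -1452 + 49 = -1403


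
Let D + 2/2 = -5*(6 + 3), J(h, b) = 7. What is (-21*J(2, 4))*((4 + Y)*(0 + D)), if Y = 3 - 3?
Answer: 27048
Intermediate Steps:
Y = 0
D = -46 (D = -1 - 5*(6 + 3) = -1 - 5*9 = -1 - 45 = -46)
(-21*J(2, 4))*((4 + Y)*(0 + D)) = (-21*7)*((4 + 0)*(0 - 46)) = -588*(-46) = -147*(-184) = 27048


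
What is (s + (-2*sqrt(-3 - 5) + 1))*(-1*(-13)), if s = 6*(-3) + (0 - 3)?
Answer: -260 - 52*I*sqrt(2) ≈ -260.0 - 73.539*I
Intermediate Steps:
s = -21 (s = -18 - 3 = -21)
(s + (-2*sqrt(-3 - 5) + 1))*(-1*(-13)) = (-21 + (-2*sqrt(-3 - 5) + 1))*(-1*(-13)) = (-21 + (-4*I*sqrt(2) + 1))*13 = (-21 + (1 - 4*I*sqrt(2)))*13 = (-20 - 4*I*sqrt(2))*13 = -260 - 52*I*sqrt(2)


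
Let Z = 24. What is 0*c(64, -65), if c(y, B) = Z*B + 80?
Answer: 0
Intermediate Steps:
c(y, B) = 80 + 24*B (c(y, B) = 24*B + 80 = 80 + 24*B)
0*c(64, -65) = 0*(80 + 24*(-65)) = 0*(80 - 1560) = 0*(-1480) = 0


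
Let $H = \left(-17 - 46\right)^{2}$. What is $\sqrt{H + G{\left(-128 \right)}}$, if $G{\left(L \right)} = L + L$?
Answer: $\sqrt{3713} \approx 60.934$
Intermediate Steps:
$G{\left(L \right)} = 2 L$
$H = 3969$ ($H = \left(-63\right)^{2} = 3969$)
$\sqrt{H + G{\left(-128 \right)}} = \sqrt{3969 + 2 \left(-128\right)} = \sqrt{3969 - 256} = \sqrt{3713}$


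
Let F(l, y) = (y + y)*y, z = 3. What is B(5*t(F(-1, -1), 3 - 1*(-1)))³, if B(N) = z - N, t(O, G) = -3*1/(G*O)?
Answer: 59319/512 ≈ 115.86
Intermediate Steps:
F(l, y) = 2*y² (F(l, y) = (2*y)*y = 2*y²)
t(O, G) = -3/(G*O) (t(O, G) = -3*1/(G*O) = -3/(G*O))
B(N) = 3 - N
B(5*t(F(-1, -1), 3 - 1*(-1)))³ = (3 - 5*(-3/((3 - 1*(-1))*(2*(-1)²))))³ = (3 - 5*(-3/((3 + 1)*(2*1))))³ = (3 - 5*(-3/(4*2)))³ = (3 - 5*(-3*¼*½))³ = (3 - 5*(-3)/8)³ = (3 - 1*(-15/8))³ = (3 + 15/8)³ = (39/8)³ = 59319/512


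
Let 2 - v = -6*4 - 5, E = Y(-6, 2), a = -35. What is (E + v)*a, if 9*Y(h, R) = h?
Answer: -3185/3 ≈ -1061.7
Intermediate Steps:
Y(h, R) = h/9
E = -⅔ (E = (⅑)*(-6) = -⅔ ≈ -0.66667)
v = 31 (v = 2 - (-6*4 - 5) = 2 - (-24 - 5) = 2 - 1*(-29) = 2 + 29 = 31)
(E + v)*a = (-⅔ + 31)*(-35) = (91/3)*(-35) = -3185/3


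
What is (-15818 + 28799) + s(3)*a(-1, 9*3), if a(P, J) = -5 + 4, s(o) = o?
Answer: 12978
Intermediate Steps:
a(P, J) = -1
(-15818 + 28799) + s(3)*a(-1, 9*3) = (-15818 + 28799) + 3*(-1) = 12981 - 3 = 12978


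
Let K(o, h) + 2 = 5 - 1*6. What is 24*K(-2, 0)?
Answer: -72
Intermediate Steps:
K(o, h) = -3 (K(o, h) = -2 + (5 - 1*6) = -2 + (5 - 6) = -2 - 1 = -3)
24*K(-2, 0) = 24*(-3) = -72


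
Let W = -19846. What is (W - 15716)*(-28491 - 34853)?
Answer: 2252639328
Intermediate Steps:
(W - 15716)*(-28491 - 34853) = (-19846 - 15716)*(-28491 - 34853) = -35562*(-63344) = 2252639328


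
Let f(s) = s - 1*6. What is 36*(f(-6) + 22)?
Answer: 360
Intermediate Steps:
f(s) = -6 + s (f(s) = s - 6 = -6 + s)
36*(f(-6) + 22) = 36*((-6 - 6) + 22) = 36*(-12 + 22) = 36*10 = 360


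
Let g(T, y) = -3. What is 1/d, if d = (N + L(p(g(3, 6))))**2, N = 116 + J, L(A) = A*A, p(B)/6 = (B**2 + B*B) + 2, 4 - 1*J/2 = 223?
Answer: 1/198190084 ≈ 5.0457e-9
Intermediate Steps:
J = -438 (J = 8 - 2*223 = 8 - 446 = -438)
p(B) = 12 + 12*B**2 (p(B) = 6*((B**2 + B*B) + 2) = 6*((B**2 + B**2) + 2) = 6*(2*B**2 + 2) = 6*(2 + 2*B**2) = 12 + 12*B**2)
L(A) = A**2
N = -322 (N = 116 - 438 = -322)
d = 198190084 (d = (-322 + (12 + 12*(-3)**2)**2)**2 = (-322 + (12 + 12*9)**2)**2 = (-322 + (12 + 108)**2)**2 = (-322 + 120**2)**2 = (-322 + 14400)**2 = 14078**2 = 198190084)
1/d = 1/198190084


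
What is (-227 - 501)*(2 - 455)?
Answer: 329784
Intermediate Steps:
(-227 - 501)*(2 - 455) = -728*(-453) = 329784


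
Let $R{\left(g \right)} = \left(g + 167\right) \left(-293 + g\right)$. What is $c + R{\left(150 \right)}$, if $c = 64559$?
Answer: $19228$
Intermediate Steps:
$R{\left(g \right)} = \left(-293 + g\right) \left(167 + g\right)$ ($R{\left(g \right)} = \left(167 + g\right) \left(-293 + g\right) = \left(-293 + g\right) \left(167 + g\right)$)
$c + R{\left(150 \right)} = 64559 - \left(67831 - 22500\right) = 64559 - 45331 = 19228$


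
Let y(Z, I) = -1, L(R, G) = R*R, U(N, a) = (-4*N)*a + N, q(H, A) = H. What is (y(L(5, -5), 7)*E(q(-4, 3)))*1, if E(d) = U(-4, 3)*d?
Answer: 176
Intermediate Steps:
U(N, a) = N - 4*N*a (U(N, a) = -4*N*a + N = N - 4*N*a)
L(R, G) = R²
E(d) = 44*d (E(d) = (-4*(1 - 4*3))*d = (-4*(1 - 12))*d = (-4*(-11))*d = 44*d)
(y(L(5, -5), 7)*E(q(-4, 3)))*1 = -44*(-4)*1 = -1*(-176)*1 = 176*1 = 176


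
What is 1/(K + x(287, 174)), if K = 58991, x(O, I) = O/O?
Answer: 1/58992 ≈ 1.6951e-5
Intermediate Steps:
x(O, I) = 1
1/(K + x(287, 174)) = 1/(58991 + 1) = 1/58992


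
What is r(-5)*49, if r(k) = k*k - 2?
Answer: 1127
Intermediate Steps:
r(k) = -2 + k**2 (r(k) = k**2 - 2 = -2 + k**2)
r(-5)*49 = (-2 + (-5)**2)*49 = (-2 + 25)*49 = 23*49 = 1127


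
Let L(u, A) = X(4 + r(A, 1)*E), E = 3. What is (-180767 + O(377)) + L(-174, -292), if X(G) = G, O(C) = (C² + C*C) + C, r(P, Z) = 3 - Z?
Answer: 103878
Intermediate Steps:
O(C) = C + 2*C² (O(C) = (C² + C²) + C = 2*C² + C = C + 2*C²)
L(u, A) = 10 (L(u, A) = 4 + (3 - 1*1)*3 = 4 + (3 - 1)*3 = 4 + 2*3 = 4 + 6 = 10)
(-180767 + O(377)) + L(-174, -292) = (-180767 + 377*(1 + 2*377)) + 10 = (-180767 + 377*(1 + 754)) + 10 = (-180767 + 377*755) + 10 = (-180767 + 284635) + 10 = 103868 + 10 = 103878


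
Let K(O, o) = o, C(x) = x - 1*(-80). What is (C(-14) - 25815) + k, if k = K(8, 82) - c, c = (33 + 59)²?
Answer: -34131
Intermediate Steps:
C(x) = 80 + x (C(x) = x + 80 = 80 + x)
c = 8464 (c = 92² = 8464)
k = -8382 (k = 82 - 1*8464 = 82 - 8464 = -8382)
(C(-14) - 25815) + k = ((80 - 14) - 25815) - 8382 = (66 - 25815) - 8382 = -25749 - 8382 = -34131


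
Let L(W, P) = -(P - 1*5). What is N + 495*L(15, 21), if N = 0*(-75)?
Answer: -7920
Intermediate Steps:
N = 0
L(W, P) = 5 - P (L(W, P) = -(P - 5) = -(-5 + P) = 5 - P)
N + 495*L(15, 21) = 0 + 495*(5 - 1*21) = 0 + 495*(5 - 21) = 0 + 495*(-16) = 0 - 7920 = -7920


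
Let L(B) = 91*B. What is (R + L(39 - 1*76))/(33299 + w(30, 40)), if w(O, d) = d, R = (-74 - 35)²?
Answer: 2838/11113 ≈ 0.25538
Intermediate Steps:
R = 11881 (R = (-109)² = 11881)
(R + L(39 - 1*76))/(33299 + w(30, 40)) = (11881 + 91*(39 - 1*76))/(33299 + 40) = (11881 + 91*(39 - 76))/33339 = (11881 + 91*(-37))*(1/33339) = (11881 - 3367)*(1/33339) = 8514*(1/33339) = 2838/11113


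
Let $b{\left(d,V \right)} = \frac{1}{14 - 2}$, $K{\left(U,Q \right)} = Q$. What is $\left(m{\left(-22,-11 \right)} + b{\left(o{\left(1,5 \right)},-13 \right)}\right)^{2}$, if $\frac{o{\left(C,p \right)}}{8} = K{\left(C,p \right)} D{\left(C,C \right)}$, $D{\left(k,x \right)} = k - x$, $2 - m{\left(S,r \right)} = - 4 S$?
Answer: $\frac{1062961}{144} \approx 7381.7$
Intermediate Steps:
$m{\left(S,r \right)} = 2 + 4 S$ ($m{\left(S,r \right)} = 2 - - 4 S = 2 + 4 S$)
$o{\left(C,p \right)} = 0$ ($o{\left(C,p \right)} = 8 p \left(C - C\right) = 8 p 0 = 8 \cdot 0 = 0$)
$b{\left(d,V \right)} = \frac{1}{12}$
$\left(m{\left(-22,-11 \right)} + b{\left(o{\left(1,5 \right)},-13 \right)}\right)^{2} = \left(\left(2 + 4 \left(-22\right)\right) + \frac{1}{12}\right)^{2} = \left(\left(2 - 88\right) + \frac{1}{12}\right)^{2} = \left(-86 + \frac{1}{12}\right)^{2} = \left(- \frac{1031}{12}\right)^{2} = \frac{1062961}{144}$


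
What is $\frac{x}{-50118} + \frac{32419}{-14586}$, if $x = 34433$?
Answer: $- \frac{3475515}{1194479} \approx -2.9096$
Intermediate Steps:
$\frac{x}{-50118} + \frac{32419}{-14586} = \frac{34433}{-50118} + \frac{32419}{-14586} = 34433 \left(- \frac{1}{50118}\right) + 32419 \left(- \frac{1}{14586}\right) = - \frac{34433}{50118} - \frac{1907}{858} = - \frac{3475515}{1194479}$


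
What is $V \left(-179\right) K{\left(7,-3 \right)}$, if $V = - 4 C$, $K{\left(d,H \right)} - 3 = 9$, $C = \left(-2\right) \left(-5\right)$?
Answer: $85920$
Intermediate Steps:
$C = 10$
$K{\left(d,H \right)} = 12$ ($K{\left(d,H \right)} = 3 + 9 = 12$)
$V = -40$ ($V = \left(-4\right) 10 = -40$)
$V \left(-179\right) K{\left(7,-3 \right)} = \left(-40\right) \left(-179\right) 12 = 7160 \cdot 12 = 85920$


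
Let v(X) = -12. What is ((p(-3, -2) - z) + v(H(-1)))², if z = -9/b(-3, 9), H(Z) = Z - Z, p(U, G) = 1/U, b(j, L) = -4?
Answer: 30625/144 ≈ 212.67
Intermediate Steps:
H(Z) = 0
z = 9/4 (z = -9/(-4) = -9*(-¼) = 9/4 ≈ 2.2500)
((p(-3, -2) - z) + v(H(-1)))² = ((1/(-3) - 1*9/4) - 12)² = ((-⅓ - 9/4) - 12)² = (-31/12 - 12)² = (-175/12)² = 30625/144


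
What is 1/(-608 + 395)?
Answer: -1/213 ≈ -0.0046948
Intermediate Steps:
1/(-608 + 395) = 1/(-213) = -1/213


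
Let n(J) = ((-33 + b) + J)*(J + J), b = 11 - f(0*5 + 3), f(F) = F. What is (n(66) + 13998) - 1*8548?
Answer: 10862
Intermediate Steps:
b = 8 (b = 11 - (0*5 + 3) = 11 - (0 + 3) = 11 - 1*3 = 11 - 3 = 8)
n(J) = 2*J*(-25 + J) (n(J) = ((-33 + 8) + J)*(J + J) = (-25 + J)*(2*J) = 2*J*(-25 + J))
(n(66) + 13998) - 1*8548 = (2*66*(-25 + 66) + 13998) - 1*8548 = (2*66*41 + 13998) - 8548 = (5412 + 13998) - 8548 = 19410 - 8548 = 10862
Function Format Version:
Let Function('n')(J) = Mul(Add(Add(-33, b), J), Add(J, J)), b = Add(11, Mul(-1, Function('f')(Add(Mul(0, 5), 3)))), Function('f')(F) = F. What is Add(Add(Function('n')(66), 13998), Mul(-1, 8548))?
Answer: 10862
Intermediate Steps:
b = 8 (b = Add(11, Mul(-1, Add(Mul(0, 5), 3))) = Add(11, Mul(-1, Add(0, 3))) = Add(11, Mul(-1, 3)) = Add(11, -3) = 8)
Function('n')(J) = Mul(2, J, Add(-25, J)) (Function('n')(J) = Mul(Add(Add(-33, 8), J), Add(J, J)) = Mul(Add(-25, J), Mul(2, J)) = Mul(2, J, Add(-25, J)))
Add(Add(Function('n')(66), 13998), Mul(-1, 8548)) = Add(Add(Mul(2, 66, Add(-25, 66)), 13998), Mul(-1, 8548)) = Add(Add(Mul(2, 66, 41), 13998), -8548) = Add(Add(5412, 13998), -8548) = Add(19410, -8548) = 10862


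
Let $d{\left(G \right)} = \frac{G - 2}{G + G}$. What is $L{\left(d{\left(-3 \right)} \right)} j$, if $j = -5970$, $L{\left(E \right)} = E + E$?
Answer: $-9950$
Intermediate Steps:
$d{\left(G \right)} = \frac{-2 + G}{2 G}$
$L{\left(E \right)} = 2 E$
$L{\left(d{\left(-3 \right)} \right)} j = 2 \frac{-2 - 3}{2 \left(-3\right)} \left(-5970\right) = 2 \cdot \frac{1}{2} \left(- \frac{1}{3}\right) \left(-5\right) \left(-5970\right) = 2 \cdot \frac{5}{6} \left(-5970\right) = \frac{5}{3} \left(-5970\right) = -9950$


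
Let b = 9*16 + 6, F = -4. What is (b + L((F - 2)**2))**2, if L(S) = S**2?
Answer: 2090916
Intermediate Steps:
b = 150 (b = 144 + 6 = 150)
(b + L((F - 2)**2))**2 = (150 + ((-4 - 2)**2)**2)**2 = (150 + ((-6)**2)**2)**2 = (150 + 36**2)**2 = (150 + 1296)**2 = 1446**2 = 2090916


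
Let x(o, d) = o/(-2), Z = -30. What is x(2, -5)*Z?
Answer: 30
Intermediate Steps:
x(o, d) = -o/2 (x(o, d) = o*(-1/2) = -o/2)
x(2, -5)*Z = -1/2*2*(-30) = -1*(-30) = 30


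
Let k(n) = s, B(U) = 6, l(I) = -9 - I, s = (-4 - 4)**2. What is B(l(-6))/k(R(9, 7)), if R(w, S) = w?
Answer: 3/32 ≈ 0.093750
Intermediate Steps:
s = 64 (s = (-8)**2 = 64)
k(n) = 64
B(l(-6))/k(R(9, 7)) = 6/64 = 6*(1/64) = 3/32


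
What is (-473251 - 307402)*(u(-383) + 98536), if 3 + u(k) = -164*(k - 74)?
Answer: -135428463093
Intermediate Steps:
u(k) = 12133 - 164*k (u(k) = -3 - 164*(k - 74) = -3 - 164*(-74 + k) = -3 + (12136 - 164*k) = 12133 - 164*k)
(-473251 - 307402)*(u(-383) + 98536) = (-473251 - 307402)*((12133 - 164*(-383)) + 98536) = -780653*((12133 + 62812) + 98536) = -780653*(74945 + 98536) = -780653*173481 = -135428463093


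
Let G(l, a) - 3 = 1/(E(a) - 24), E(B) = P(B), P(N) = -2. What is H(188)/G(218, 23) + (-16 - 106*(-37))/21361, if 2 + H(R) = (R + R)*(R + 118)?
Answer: 63899681606/1644797 ≈ 38850.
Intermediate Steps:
E(B) = -2
H(R) = -2 + 2*R*(118 + R) (H(R) = -2 + (R + R)*(R + 118) = -2 + (2*R)*(118 + R) = -2 + 2*R*(118 + R))
G(l, a) = 77/26 (G(l, a) = 3 + 1/(-2 - 24) = 3 + 1/(-26) = 3 - 1/26 = 77/26)
H(188)/G(218, 23) + (-16 - 106*(-37))/21361 = (-2 + 2*188² + 236*188)/(77/26) + (-16 - 106*(-37))/21361 = (-2 + 2*35344 + 44368)*(26/77) + (-16 + 3922)*(1/21361) = (-2 + 70688 + 44368)*(26/77) + 3906*(1/21361) = 115054*(26/77) + 3906/21361 = 2991404/77 + 3906/21361 = 63899681606/1644797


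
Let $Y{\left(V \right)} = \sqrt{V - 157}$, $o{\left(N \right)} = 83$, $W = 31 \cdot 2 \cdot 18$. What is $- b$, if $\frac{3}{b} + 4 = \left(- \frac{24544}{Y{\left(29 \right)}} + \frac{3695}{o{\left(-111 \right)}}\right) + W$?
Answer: $- \frac{249 \sqrt{2}}{95991 \sqrt{2} + 254644 i} \approx -0.00057406 + 0.0010768 i$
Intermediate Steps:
$W = 1116$ ($W = 62 \cdot 18 = 1116$)
$Y{\left(V \right)} = \sqrt{-157 + V}$
$b = \frac{3}{\frac{95991}{83} + 1534 i \sqrt{2}}$ ($b = \frac{3}{-4 + \left(\left(- \frac{24544}{\sqrt{-157 + 29}} + \frac{3695}{83}\right) + 1116\right)} = \frac{3}{-4 + \left(\left(- \frac{24544}{\sqrt{-128}} + 3695 \cdot \frac{1}{83}\right) + 1116\right)} = \frac{3}{-4 + \left(\left(- \frac{24544}{8 i \sqrt{2}} + \frac{3695}{83}\right) + 1116\right)} = \frac{3}{-4 + \left(\left(- 24544 \left(- \frac{i \sqrt{2}}{16}\right) + \frac{3695}{83}\right) + 1116\right)} = \frac{3}{-4 + \left(\left(1534 i \sqrt{2} + \frac{3695}{83}\right) + 1116\right)} = \frac{3}{-4 + \left(\left(\frac{3695}{83} + 1534 i \sqrt{2}\right) + 1116\right)} = \frac{3}{-4 + \left(\frac{96323}{83} + 1534 i \sqrt{2}\right)} = \frac{3}{\frac{95991}{83} + 1534 i \sqrt{2}} \approx 0.00057406 - 0.0010768 i$)
$- b = - \frac{249 \sqrt{2}}{95991 \sqrt{2} + 254644 i}$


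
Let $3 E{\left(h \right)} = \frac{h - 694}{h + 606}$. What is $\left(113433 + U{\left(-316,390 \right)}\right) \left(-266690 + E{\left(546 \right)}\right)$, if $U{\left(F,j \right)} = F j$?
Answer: $\frac{753243623993}{288} \approx 2.6154 \cdot 10^{9}$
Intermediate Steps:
$E{\left(h \right)} = \frac{-694 + h}{3 \left(606 + h\right)}$ ($E{\left(h \right)} = \frac{\left(h - 694\right) \frac{1}{h + 606}}{3} = \frac{\left(-694 + h\right) \frac{1}{606 + h}}{3} = \frac{\frac{1}{606 + h} \left(-694 + h\right)}{3} = \frac{-694 + h}{3 \left(606 + h\right)}$)
$\left(113433 + U{\left(-316,390 \right)}\right) \left(-266690 + E{\left(546 \right)}\right) = \left(113433 - 123240\right) \left(-266690 + \frac{-694 + 546}{3 \left(606 + 546\right)}\right) = \left(113433 - 123240\right) \left(-266690 + \frac{1}{3} \cdot \frac{1}{1152} \left(-148\right)\right) = - 9807 \left(-266690 + \frac{1}{3} \cdot \frac{1}{1152} \left(-148\right)\right) = - 9807 \left(-266690 - \frac{37}{864}\right) = \left(-9807\right) \left(- \frac{230420197}{864}\right) = \frac{753243623993}{288}$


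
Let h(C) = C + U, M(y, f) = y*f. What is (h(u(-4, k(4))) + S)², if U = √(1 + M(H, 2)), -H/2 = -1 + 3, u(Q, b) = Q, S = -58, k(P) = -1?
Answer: (62 - I*√7)² ≈ 3837.0 - 328.07*I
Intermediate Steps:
H = -4 (H = -2*(-1 + 3) = -2*2 = -4)
M(y, f) = f*y
U = I*√7 (U = √(1 + 2*(-4)) = √(1 - 8) = √(-7) = I*√7 ≈ 2.6458*I)
h(C) = C + I*√7
(h(u(-4, k(4))) + S)² = ((-4 + I*√7) - 58)² = (-62 + I*√7)²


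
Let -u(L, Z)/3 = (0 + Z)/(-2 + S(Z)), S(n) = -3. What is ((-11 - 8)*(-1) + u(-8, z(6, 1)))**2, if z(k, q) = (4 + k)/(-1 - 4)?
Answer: 7921/25 ≈ 316.84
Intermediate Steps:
z(k, q) = -4/5 - k/5 (z(k, q) = (4 + k)/(-5) = (4 + k)*(-1/5) = -4/5 - k/5)
u(L, Z) = 3*Z/5 (u(L, Z) = -3*(0 + Z)/(-2 - 3) = -3*Z/(-5) = -3*Z*(-1)/5 = -(-3)*Z/5 = 3*Z/5)
((-11 - 8)*(-1) + u(-8, z(6, 1)))**2 = ((-11 - 8)*(-1) + 3*(-4/5 - 1/5*6)/5)**2 = (-19*(-1) + 3*(-4/5 - 6/5)/5)**2 = (19 + (3/5)*(-2))**2 = (19 - 6/5)**2 = (89/5)**2 = 7921/25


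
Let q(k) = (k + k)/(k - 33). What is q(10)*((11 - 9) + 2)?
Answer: -80/23 ≈ -3.4783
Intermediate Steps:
q(k) = 2*k/(-33 + k) (q(k) = (2*k)/(-33 + k) = 2*k/(-33 + k))
q(10)*((11 - 9) + 2) = (2*10/(-33 + 10))*((11 - 9) + 2) = (2*10/(-23))*(2 + 2) = (2*10*(-1/23))*4 = -20/23*4 = -80/23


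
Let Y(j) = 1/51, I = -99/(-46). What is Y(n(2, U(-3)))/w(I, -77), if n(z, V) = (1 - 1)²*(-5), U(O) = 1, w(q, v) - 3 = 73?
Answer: 1/3876 ≈ 0.00025800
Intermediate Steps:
I = 99/46 (I = -99*(-1/46) = 99/46 ≈ 2.1522)
w(q, v) = 76 (w(q, v) = 3 + 73 = 76)
n(z, V) = 0 (n(z, V) = 0²*(-5) = 0*(-5) = 0)
Y(j) = 1/51
Y(n(2, U(-3)))/w(I, -77) = (1/51)/76 = (1/51)*(1/76) = 1/3876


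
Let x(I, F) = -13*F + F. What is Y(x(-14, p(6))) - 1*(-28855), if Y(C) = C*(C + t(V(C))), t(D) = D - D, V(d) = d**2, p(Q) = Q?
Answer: 34039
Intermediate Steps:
x(I, F) = -12*F
t(D) = 0
Y(C) = C**2 (Y(C) = C*(C + 0) = C*C = C**2)
Y(x(-14, p(6))) - 1*(-28855) = (-12*6)**2 - 1*(-28855) = (-72)**2 + 28855 = 5184 + 28855 = 34039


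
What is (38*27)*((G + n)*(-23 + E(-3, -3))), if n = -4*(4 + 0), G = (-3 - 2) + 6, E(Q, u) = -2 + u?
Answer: 430920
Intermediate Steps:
G = 1 (G = -5 + 6 = 1)
n = -16 (n = -4*4 = -16)
(38*27)*((G + n)*(-23 + E(-3, -3))) = (38*27)*((1 - 16)*(-23 + (-2 - 3))) = 1026*(-15*(-23 - 5)) = 1026*(-15*(-28)) = 1026*420 = 430920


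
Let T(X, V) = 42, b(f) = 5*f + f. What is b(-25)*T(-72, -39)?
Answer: -6300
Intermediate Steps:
b(f) = 6*f
b(-25)*T(-72, -39) = (6*(-25))*42 = -150*42 = -6300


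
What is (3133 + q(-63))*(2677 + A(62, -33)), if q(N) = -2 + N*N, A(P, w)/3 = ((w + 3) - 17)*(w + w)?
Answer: 85079300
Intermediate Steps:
A(P, w) = 6*w*(-14 + w) (A(P, w) = 3*(((w + 3) - 17)*(w + w)) = 3*(((3 + w) - 17)*(2*w)) = 3*((-14 + w)*(2*w)) = 3*(2*w*(-14 + w)) = 6*w*(-14 + w))
q(N) = -2 + N²
(3133 + q(-63))*(2677 + A(62, -33)) = (3133 + (-2 + (-63)²))*(2677 + 6*(-33)*(-14 - 33)) = (3133 + (-2 + 3969))*(2677 + 6*(-33)*(-47)) = (3133 + 3967)*(2677 + 9306) = 7100*11983 = 85079300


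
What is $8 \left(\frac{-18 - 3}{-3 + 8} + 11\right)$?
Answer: $\frac{272}{5} \approx 54.4$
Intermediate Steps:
$8 \left(\frac{-18 - 3}{-3 + 8} + 11\right) = 8 \left(- \frac{21}{5} + 11\right) = 8 \cdot \frac{34}{5} = \frac{272}{5}$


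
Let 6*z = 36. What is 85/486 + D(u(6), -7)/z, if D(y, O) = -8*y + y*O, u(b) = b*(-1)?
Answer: 7375/486 ≈ 15.175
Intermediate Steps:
u(b) = -b
z = 6 (z = (⅙)*36 = 6)
D(y, O) = -8*y + O*y
85/486 + D(u(6), -7)/z = 85/486 + ((-1*6)*(-8 - 7))/6 = 85*(1/486) - 6*(-15)*(⅙) = 85/486 + 90*(⅙) = 85/486 + 15 = 7375/486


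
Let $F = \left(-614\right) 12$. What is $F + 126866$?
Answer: $119498$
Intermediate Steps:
$F = -7368$
$F + 126866 = -7368 + 126866 = 119498$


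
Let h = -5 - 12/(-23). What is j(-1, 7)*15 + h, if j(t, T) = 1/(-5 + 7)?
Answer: 139/46 ≈ 3.0217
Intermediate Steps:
j(t, T) = ½ (j(t, T) = 1/2 = ½)
h = -103/23 (h = -5 - 12*(-1)/23 = -5 - 1*(-12/23) = -5 + 12/23 = -103/23 ≈ -4.4783)
j(-1, 7)*15 + h = (½)*15 - 103/23 = 15/2 - 103/23 = 139/46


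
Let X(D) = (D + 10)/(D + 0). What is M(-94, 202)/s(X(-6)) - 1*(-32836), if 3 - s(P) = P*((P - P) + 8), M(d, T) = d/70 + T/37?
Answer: 1063081493/32375 ≈ 32837.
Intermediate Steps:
M(d, T) = T/37 + d/70 (M(d, T) = d*(1/70) + T*(1/37) = d/70 + T/37 = T/37 + d/70)
X(D) = (10 + D)/D
s(P) = 3 - 8*P (s(P) = 3 - P*((P - P) + 8) = 3 - P*(0 + 8) = 3 - P*8 = 3 - 8*P)
M(-94, 202)/s(X(-6)) - 1*(-32836) = ((1/37)*202 + (1/70)*(-94))/(3 - 8*(10 - 6)/(-6)) - 1*(-32836) = (202/37 - 47/35)/(3 - (-4)*4/3) + 32836 = 5331/(1295*(3 - 8*(-⅔))) + 32836 = 5331/(1295*(3 + 16/3)) + 32836 = 5331/(1295*(25/3)) + 32836 = (5331/1295)*(3/25) + 32836 = 15993/32375 + 32836 = 1063081493/32375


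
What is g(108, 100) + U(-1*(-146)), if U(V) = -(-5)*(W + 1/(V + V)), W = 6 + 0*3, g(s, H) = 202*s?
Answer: 6379037/292 ≈ 21846.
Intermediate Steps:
W = 6 (W = 6 + 0 = 6)
U(V) = 30 + 5/(2*V) (U(V) = -(-5)*(6 + 1/(V + V)) = -(-5)*(6 + 1/(2*V)) = -(-30 - 5/(2*V)) = 30 + 5/(2*V))
g(108, 100) + U(-1*(-146)) = 202*108 + (30 + 5/(2*((-1*(-146))))) = 21816 + (30 + (5/2)/146) = 21816 + (30 + (5/2)*(1/146)) = 21816 + (30 + 5/292) = 21816 + 8765/292 = 6379037/292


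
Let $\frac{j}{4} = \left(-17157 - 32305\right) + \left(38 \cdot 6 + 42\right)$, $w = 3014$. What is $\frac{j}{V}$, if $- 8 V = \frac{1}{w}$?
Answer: $4744470016$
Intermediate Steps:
$V = - \frac{1}{24112}$ ($V = - \frac{1}{8 \cdot 3014} = \left(- \frac{1}{8}\right) \frac{1}{3014} = - \frac{1}{24112} \approx -4.1473 \cdot 10^{-5}$)
$j = -196768$ ($j = 4 \left(\left(-17157 - 32305\right) + \left(38 \cdot 6 + 42\right)\right) = 4 \left(-49462 + \left(228 + 42\right)\right) = 4 \left(-49462 + 270\right) = 4 \left(-49192\right) = -196768$)
$\frac{j}{V} = - \frac{196768}{- \frac{1}{24112}} = \left(-196768\right) \left(-24112\right) = 4744470016$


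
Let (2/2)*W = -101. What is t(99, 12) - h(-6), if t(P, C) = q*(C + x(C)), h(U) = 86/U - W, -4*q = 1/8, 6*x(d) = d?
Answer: -4181/48 ≈ -87.104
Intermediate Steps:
W = -101
x(d) = d/6
q = -1/32 (q = -¼/8 = -¼*⅛ = -1/32 ≈ -0.031250)
h(U) = 101 + 86/U (h(U) = 86/U - 1*(-101) = 86/U + 101 = 101 + 86/U)
t(P, C) = -7*C/192 (t(P, C) = -(C + C/6)/32 = -7*C/192)
t(99, 12) - h(-6) = -7/192*12 - (101 + 86/(-6)) = -7/16 - (101 + 86*(-⅙)) = -7/16 - (101 - 43/3) = -7/16 - 1*260/3 = -7/16 - 260/3 = -4181/48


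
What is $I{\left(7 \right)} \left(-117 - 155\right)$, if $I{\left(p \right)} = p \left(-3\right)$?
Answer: $5712$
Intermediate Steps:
$I{\left(p \right)} = - 3 p$
$I{\left(7 \right)} \left(-117 - 155\right) = \left(-3\right) 7 \left(-117 - 155\right) = \left(-21\right) \left(-272\right) = 5712$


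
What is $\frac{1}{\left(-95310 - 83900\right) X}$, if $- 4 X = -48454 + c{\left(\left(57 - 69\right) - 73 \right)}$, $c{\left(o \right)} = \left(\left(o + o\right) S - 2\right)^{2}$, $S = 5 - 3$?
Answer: $\frac{1}{3069419275} \approx 3.2579 \cdot 10^{-10}$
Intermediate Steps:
$S = 2$
$c{\left(o \right)} = \left(-2 + 4 o\right)^{2}$ ($c{\left(o \right)} = \left(\left(o + o\right) 2 - 2\right)^{2} = \left(2 o 2 - 2\right)^{2} = \left(4 o - 2\right)^{2} = \left(-2 + 4 o\right)^{2}$)
$X = - \frac{34255}{2}$ ($X = - \frac{-48454 + 4 \left(-1 + 2 \left(\left(57 - 69\right) - 73\right)\right)^{2}}{4} = - \frac{-48454 + 4 \left(-1 + 2 \left(-12 - 73\right)\right)^{2}}{4} = - \frac{-48454 + 4 \left(-1 + 2 \left(-85\right)\right)^{2}}{4} = - \frac{-48454 + 4 \left(-1 - 170\right)^{2}}{4} = - \frac{-48454 + 4 \left(-171\right)^{2}}{4} = - \frac{-48454 + 4 \cdot 29241}{4} = - \frac{-48454 + 116964}{4} = \left(- \frac{1}{4}\right) 68510 = - \frac{34255}{2} \approx -17128.0$)
$\frac{1}{\left(-95310 - 83900\right) X} = \frac{1}{\left(-95310 - 83900\right) \left(- \frac{34255}{2}\right)} = \frac{1}{-179210} \left(- \frac{2}{34255}\right) = \left(- \frac{1}{179210}\right) \left(- \frac{2}{34255}\right) = \frac{1}{3069419275}$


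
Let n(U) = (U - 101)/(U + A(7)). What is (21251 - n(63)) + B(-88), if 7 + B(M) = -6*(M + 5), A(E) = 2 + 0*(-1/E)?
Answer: 1413268/65 ≈ 21743.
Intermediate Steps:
A(E) = 2 (A(E) = 2 + 0 = 2)
B(M) = -37 - 6*M (B(M) = -7 - 6*(M + 5) = -7 - 6*(5 + M) = -7 + (-30 - 6*M) = -37 - 6*M)
n(U) = (-101 + U)/(2 + U) (n(U) = (U - 101)/(U + 2) = (-101 + U)/(2 + U))
(21251 - n(63)) + B(-88) = (21251 - (-101 + 63)/(2 + 63)) + (-37 - 6*(-88)) = (21251 - (-38)/65) + (-37 + 528) = (21251 - (-38)/65) + 491 = (21251 - 1*(-38/65)) + 491 = (21251 + 38/65) + 491 = 1381353/65 + 491 = 1413268/65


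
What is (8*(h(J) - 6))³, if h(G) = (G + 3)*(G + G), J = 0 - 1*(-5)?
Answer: 207474688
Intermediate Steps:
J = 5 (J = 0 + 5 = 5)
h(G) = 2*G*(3 + G) (h(G) = (3 + G)*(2*G) = 2*G*(3 + G))
(8*(h(J) - 6))³ = (8*(2*5*(3 + 5) - 6))³ = (8*(2*5*8 - 6))³ = (8*(80 - 6))³ = (8*74)³ = 592³ = 207474688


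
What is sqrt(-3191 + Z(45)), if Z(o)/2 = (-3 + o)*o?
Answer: sqrt(589) ≈ 24.269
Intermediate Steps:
Z(o) = 2*o*(-3 + o) (Z(o) = 2*((-3 + o)*o) = 2*(o*(-3 + o)) = 2*o*(-3 + o))
sqrt(-3191 + Z(45)) = sqrt(-3191 + 2*45*(-3 + 45)) = sqrt(-3191 + 2*45*42) = sqrt(-3191 + 3780) = sqrt(589)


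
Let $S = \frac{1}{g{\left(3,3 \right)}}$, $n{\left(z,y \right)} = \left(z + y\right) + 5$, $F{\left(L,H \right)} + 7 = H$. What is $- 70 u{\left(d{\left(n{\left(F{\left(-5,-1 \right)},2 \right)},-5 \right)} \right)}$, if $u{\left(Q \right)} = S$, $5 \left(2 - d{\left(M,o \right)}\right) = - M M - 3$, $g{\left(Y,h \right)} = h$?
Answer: $- \frac{70}{3} \approx -23.333$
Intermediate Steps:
$F{\left(L,H \right)} = -7 + H$
$n{\left(z,y \right)} = 5 + y + z$ ($n{\left(z,y \right)} = \left(y + z\right) + 5 = 5 + y + z$)
$d{\left(M,o \right)} = \frac{13}{5} + \frac{M^{2}}{5}$ ($d{\left(M,o \right)} = 2 - \frac{- M M - 3}{5} = 2 - \frac{- M^{2} - 3}{5} = 2 - \frac{-3 - M^{2}}{5} = 2 + \left(\frac{3}{5} + \frac{M^{2}}{5}\right) = \frac{13}{5} + \frac{M^{2}}{5}$)
$S = \frac{1}{3} \approx 0.33333$
$u{\left(Q \right)} = \frac{1}{3}$
$- 70 u{\left(d{\left(n{\left(F{\left(-5,-1 \right)},2 \right)},-5 \right)} \right)} = \left(-70\right) \frac{1}{3} = - \frac{70}{3}$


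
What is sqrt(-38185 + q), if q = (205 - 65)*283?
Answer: sqrt(1435) ≈ 37.881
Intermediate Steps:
q = 39620 (q = 140*283 = 39620)
sqrt(-38185 + q) = sqrt(-38185 + 39620) = sqrt(1435)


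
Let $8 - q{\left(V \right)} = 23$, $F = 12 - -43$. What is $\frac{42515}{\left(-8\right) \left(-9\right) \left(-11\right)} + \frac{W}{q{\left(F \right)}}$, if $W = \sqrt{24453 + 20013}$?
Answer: $- \frac{3865}{72} - \frac{\sqrt{44466}}{15} \approx -67.739$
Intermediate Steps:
$W = \sqrt{44466} \approx 210.87$
$F = 55$ ($F = 12 + 43 = 55$)
$q{\left(V \right)} = -15$ ($q{\left(V \right)} = 8 - 23 = -15$)
$\frac{42515}{\left(-8\right) \left(-9\right) \left(-11\right)} + \frac{W}{q{\left(F \right)}} = \frac{42515}{\left(-8\right) \left(-9\right) \left(-11\right)} + \frac{\sqrt{44466}}{-15} = \frac{42515}{72 \left(-11\right)} + \sqrt{44466} \left(- \frac{1}{15}\right) = \frac{42515}{-792} - \frac{\sqrt{44466}}{15} = 42515 \left(- \frac{1}{792}\right) - \frac{\sqrt{44466}}{15} = - \frac{3865}{72} - \frac{\sqrt{44466}}{15}$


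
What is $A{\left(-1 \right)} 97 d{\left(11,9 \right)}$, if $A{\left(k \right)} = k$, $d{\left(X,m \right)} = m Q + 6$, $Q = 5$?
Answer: $-4947$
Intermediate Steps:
$d{\left(X,m \right)} = 6 + 5 m$ ($d{\left(X,m \right)} = m 5 + 6 = 5 m + 6 = 6 + 5 m$)
$A{\left(-1 \right)} 97 d{\left(11,9 \right)} = \left(-1\right) 97 \left(6 + 5 \cdot 9\right) = - 97 \left(6 + 45\right) = \left(-97\right) 51 = -4947$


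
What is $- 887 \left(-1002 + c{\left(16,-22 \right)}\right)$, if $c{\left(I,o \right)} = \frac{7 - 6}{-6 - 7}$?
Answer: $\frac{11554949}{13} \approx 8.8884 \cdot 10^{5}$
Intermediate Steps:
$c{\left(I,o \right)} = - \frac{1}{13}$ ($c{\left(I,o \right)} = 1 \frac{1}{-13} = 1 \left(- \frac{1}{13}\right) = - \frac{1}{13}$)
$- 887 \left(-1002 + c{\left(16,-22 \right)}\right) = - 887 \left(-1002 - \frac{1}{13}\right) = \left(-887\right) \left(- \frac{13027}{13}\right) = \frac{11554949}{13}$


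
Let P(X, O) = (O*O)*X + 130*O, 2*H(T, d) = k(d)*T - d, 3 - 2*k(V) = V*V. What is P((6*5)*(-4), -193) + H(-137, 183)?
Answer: -3348166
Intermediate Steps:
k(V) = 3/2 - V²/2 (k(V) = 3/2 - V*V/2 = 3/2 - V²/2)
H(T, d) = -d/2 + T*(3/2 - d²/2)/2 (H(T, d) = ((3/2 - d²/2)*T - d)/2 = (T*(3/2 - d²/2) - d)/2 = (-d + T*(3/2 - d²/2))/2 = -d/2 + T*(3/2 - d²/2)/2)
P(X, O) = 130*O + X*O² (P(X, O) = O²*X + 130*O = X*O² + 130*O = 130*O + X*O²)
P((6*5)*(-4), -193) + H(-137, 183) = -193*(130 - 193*6*5*(-4)) + (-½*183 - ¼*(-137)*(-3 + 183²)) = -193*(130 - 5790*(-4)) + (-183/2 - ¼*(-137)*(-3 + 33489)) = -193*(130 - 193*(-120)) + (-183/2 - ¼*(-137)*33486) = -193*(130 + 23160) + (-183/2 + 2293791/2) = -193*23290 + 1146804 = -4494970 + 1146804 = -3348166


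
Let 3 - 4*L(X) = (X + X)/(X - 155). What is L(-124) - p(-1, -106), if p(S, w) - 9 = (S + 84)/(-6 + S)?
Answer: 853/252 ≈ 3.3849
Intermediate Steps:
p(S, w) = 9 + (84 + S)/(-6 + S) (p(S, w) = 9 + (S + 84)/(-6 + S) = 9 + (84 + S)/(-6 + S))
L(X) = ¾ - X/(2*(-155 + X)) (L(X) = ¾ - (X + X)/(4*(X - 155)) = ¾ - 2*X/(4*(-155 + X)) = ¾ - X/(2*(-155 + X)))
L(-124) - p(-1, -106) = (-465 - 124)/(4*(-155 - 124)) - 10*(3 - 1)/(-6 - 1) = (¼)*(-589)/(-279) - 10*2/(-7) = (¼)*(-1/279)*(-589) - 10*(-1)*2/7 = 19/36 - 1*(-20/7) = 19/36 + 20/7 = 853/252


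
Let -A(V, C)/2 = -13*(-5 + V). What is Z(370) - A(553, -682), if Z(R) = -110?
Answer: -14358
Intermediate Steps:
A(V, C) = -130 + 26*V (A(V, C) = -(-26)*(-5 + V) = -2*(65 - 13*V) = -130 + 26*V)
Z(370) - A(553, -682) = -110 - (-130 + 26*553) = -110 - (-130 + 14378) = -110 - 1*14248 = -110 - 14248 = -14358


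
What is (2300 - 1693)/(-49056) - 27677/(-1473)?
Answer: 452276267/24086496 ≈ 18.777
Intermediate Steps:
(2300 - 1693)/(-49056) - 27677/(-1473) = 607*(-1/49056) - 27677*(-1/1473) = -607/49056 + 27677/1473 = 452276267/24086496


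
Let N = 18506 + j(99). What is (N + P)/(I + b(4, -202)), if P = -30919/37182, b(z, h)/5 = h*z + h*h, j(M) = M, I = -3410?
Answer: 691740191/7308865740 ≈ 0.094644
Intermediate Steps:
b(z, h) = 5*h² + 5*h*z (b(z, h) = 5*(h*z + h*h) = 5*(h*z + h²) = 5*(h² + h*z) = 5*h² + 5*h*z)
N = 18605 (N = 18506 + 99 = 18605)
P = -30919/37182 (P = -30919*1/37182 = -30919/37182 ≈ -0.83156)
(N + P)/(I + b(4, -202)) = (18605 - 30919/37182)/(-3410 + 5*(-202)*(-202 + 4)) = 691740191/(37182*(-3410 + 5*(-202)*(-198))) = 691740191/(37182*(-3410 + 199980)) = (691740191/37182)/196570 = (691740191/37182)*(1/196570) = 691740191/7308865740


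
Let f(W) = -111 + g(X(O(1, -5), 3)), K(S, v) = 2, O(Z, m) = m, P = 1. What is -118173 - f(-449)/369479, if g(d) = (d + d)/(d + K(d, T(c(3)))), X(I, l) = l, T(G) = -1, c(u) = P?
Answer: -218312208786/1847395 ≈ -1.1817e+5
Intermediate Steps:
c(u) = 1
g(d) = 2*d/(2 + d) (g(d) = (d + d)/(d + 2) = (2*d)/(2 + d) = 2*d/(2 + d))
f(W) = -549/5 (f(W) = -111 + 2*3/(2 + 3) = -111 + 2*3/5 = -111 + 2*3*(1/5) = -111 + 6/5 = -549/5)
-118173 - f(-449)/369479 = -118173 - (-549)/(5*369479) = -118173 - 1*(-549/1847395) = -118173 + 549/1847395 = -218312208786/1847395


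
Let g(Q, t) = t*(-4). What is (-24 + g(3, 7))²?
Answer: 2704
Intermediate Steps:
g(Q, t) = -4*t
(-24 + g(3, 7))² = (-24 - 4*7)² = (-24 - 28)² = (-52)² = 2704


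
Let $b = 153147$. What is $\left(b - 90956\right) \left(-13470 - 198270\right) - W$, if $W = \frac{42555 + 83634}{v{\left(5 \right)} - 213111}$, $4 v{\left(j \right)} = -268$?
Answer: $- \frac{401028088524333}{30454} \approx -1.3168 \cdot 10^{10}$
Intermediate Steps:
$v{\left(j \right)} = -67$ ($v{\left(j \right)} = \frac{1}{4} \left(-268\right) = -67$)
$W = - \frac{18027}{30454}$ ($W = \frac{42555 + 83634}{-67 - 213111} = \frac{126189}{-213178} = 126189 \left(- \frac{1}{213178}\right) = - \frac{18027}{30454} \approx -0.59194$)
$\left(b - 90956\right) \left(-13470 - 198270\right) - W = \left(153147 - 90956\right) \left(-13470 - 198270\right) - - \frac{18027}{30454} = 62191 \left(-211740\right) + \frac{18027}{30454} = -13168322340 + \frac{18027}{30454} = - \frac{401028088524333}{30454}$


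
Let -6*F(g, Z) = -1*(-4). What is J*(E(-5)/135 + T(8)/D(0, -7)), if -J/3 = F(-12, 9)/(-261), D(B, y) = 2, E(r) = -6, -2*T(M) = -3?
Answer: -127/23490 ≈ -0.0054066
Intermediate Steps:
T(M) = 3/2 (T(M) = -½*(-3) = 3/2)
F(g, Z) = -⅔ (F(g, Z) = -(-1)*(-4)/6 = -⅙*4 = -⅔)
J = -2/261 (J = -(-2)/(-261) = -(-2)*(-1)/261 = -3*2/783 = -2/261 ≈ -0.0076628)
J*(E(-5)/135 + T(8)/D(0, -7)) = -2*(-6/135 + (3/2)/2)/261 = -2*(-6*1/135 + (3/2)*(½))/261 = -2*(-2/45 + ¾)/261 = -2/261*127/180 = -127/23490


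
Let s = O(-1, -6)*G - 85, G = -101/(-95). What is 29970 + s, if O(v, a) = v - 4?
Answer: 567714/19 ≈ 29880.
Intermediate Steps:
G = 101/95 (G = -101*(-1/95) = 101/95 ≈ 1.0632)
O(v, a) = -4 + v
s = -1716/19 (s = (-4 - 1)*(101/95) - 85 = -5*101/95 - 85 = -101/19 - 85 = -1716/19 ≈ -90.316)
29970 + s = 29970 - 1716/19 = 567714/19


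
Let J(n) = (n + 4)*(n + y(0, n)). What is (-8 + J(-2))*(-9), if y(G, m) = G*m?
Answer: 108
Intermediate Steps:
J(n) = n*(4 + n) (J(n) = (n + 4)*(n + 0*n) = (4 + n)*(n + 0) = (4 + n)*n = n*(4 + n))
(-8 + J(-2))*(-9) = (-8 - 2*(4 - 2))*(-9) = (-8 - 2*2)*(-9) = (-8 - 4)*(-9) = -12*(-9) = 108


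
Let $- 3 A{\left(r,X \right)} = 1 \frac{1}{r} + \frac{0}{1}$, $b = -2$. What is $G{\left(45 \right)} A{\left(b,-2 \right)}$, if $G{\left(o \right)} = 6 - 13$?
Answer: $- \frac{7}{6} \approx -1.1667$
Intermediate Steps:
$A{\left(r,X \right)} = - \frac{1}{3 r}$ ($A{\left(r,X \right)} = - \frac{1 \frac{1}{r} + \frac{0}{1}}{3} = - \frac{\frac{1}{r} + 0 \cdot 1}{3} = - \frac{\frac{1}{r} + 0}{3} = - \frac{1}{3 r}$)
$G{\left(o \right)} = -7$
$G{\left(45 \right)} A{\left(b,-2 \right)} = - 7 \left(- \frac{1}{3 \left(-2\right)}\right) = - 7 \left(\left(- \frac{1}{3}\right) \left(- \frac{1}{2}\right)\right) = \left(-7\right) \frac{1}{6} = - \frac{7}{6}$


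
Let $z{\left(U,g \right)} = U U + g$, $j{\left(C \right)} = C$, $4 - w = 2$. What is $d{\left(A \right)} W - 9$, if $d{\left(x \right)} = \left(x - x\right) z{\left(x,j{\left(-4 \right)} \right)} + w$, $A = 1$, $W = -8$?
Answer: $-25$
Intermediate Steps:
$w = 2$ ($w = 4 - 2 = 2$)
$z{\left(U,g \right)} = g + U^{2}$ ($z{\left(U,g \right)} = U^{2} + g = g + U^{2}$)
$d{\left(x \right)} = 2$ ($d{\left(x \right)} = \left(x - x\right) \left(-4 + x^{2}\right) + 2 = 0 \left(-4 + x^{2}\right) + 2 = 0 + 2 = 2$)
$d{\left(A \right)} W - 9 = 2 \left(-8\right) - 9 = -16 - 9 = -25$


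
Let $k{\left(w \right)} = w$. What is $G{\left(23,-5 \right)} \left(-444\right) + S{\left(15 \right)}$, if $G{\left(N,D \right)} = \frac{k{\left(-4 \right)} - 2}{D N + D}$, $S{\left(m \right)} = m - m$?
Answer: $- \frac{111}{5} \approx -22.2$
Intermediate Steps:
$S{\left(m \right)} = 0$
$G{\left(N,D \right)} = - \frac{6}{D + D N}$ ($G{\left(N,D \right)} = \frac{-4 - 2}{D N + D} = - \frac{6}{D + D N}$)
$G{\left(23,-5 \right)} \left(-444\right) + S{\left(15 \right)} = - \frac{6}{\left(-5\right) \left(1 + 23\right)} \left(-444\right) + 0 = \left(-6\right) \left(- \frac{1}{5}\right) \frac{1}{24} \left(-444\right) + 0 = \frac{1}{20} \left(-444\right) + 0 = - \frac{111}{5} + 0 = - \frac{111}{5}$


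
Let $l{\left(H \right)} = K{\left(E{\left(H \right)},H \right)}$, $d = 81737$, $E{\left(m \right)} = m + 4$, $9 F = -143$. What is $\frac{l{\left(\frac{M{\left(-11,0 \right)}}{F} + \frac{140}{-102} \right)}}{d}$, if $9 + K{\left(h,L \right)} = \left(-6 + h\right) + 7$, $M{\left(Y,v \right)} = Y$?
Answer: $- \frac{3103}{54191631} \approx -5.726 \cdot 10^{-5}$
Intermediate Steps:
$F = - \frac{143}{9}$ ($F = \frac{1}{9} \left(-143\right) = - \frac{143}{9} \approx -15.889$)
$E{\left(m \right)} = 4 + m$
$K{\left(h,L \right)} = -8 + h$ ($K{\left(h,L \right)} = -9 + \left(\left(-6 + h\right) + 7\right) = -9 + \left(1 + h\right) = -8 + h$)
$l{\left(H \right)} = -4 + H$ ($l{\left(H \right)} = -8 + \left(4 + H\right) = -4 + H$)
$\frac{l{\left(\frac{M{\left(-11,0 \right)}}{F} + \frac{140}{-102} \right)}}{d} = \frac{-4 + \left(- \frac{11}{- \frac{143}{9}} + \frac{140}{-102}\right)}{81737} = \left(-4 + \left(\left(-11\right) \left(- \frac{9}{143}\right) + 140 \left(- \frac{1}{102}\right)\right)\right) \frac{1}{81737} = \left(-4 + \left(\frac{9}{13} - \frac{70}{51}\right)\right) \frac{1}{81737} = \left(-4 - \frac{451}{663}\right) \frac{1}{81737} = \left(- \frac{3103}{663}\right) \frac{1}{81737} = - \frac{3103}{54191631}$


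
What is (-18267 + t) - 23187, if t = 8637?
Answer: -32817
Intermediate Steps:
(-18267 + t) - 23187 = (-18267 + 8637) - 23187 = -9630 - 23187 = -32817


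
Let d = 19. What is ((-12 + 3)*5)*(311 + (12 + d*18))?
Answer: -29925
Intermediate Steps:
((-12 + 3)*5)*(311 + (12 + d*18)) = ((-12 + 3)*5)*(311 + (12 + 19*18)) = (-9*5)*(311 + (12 + 342)) = -45*(311 + 354) = -45*665 = -29925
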